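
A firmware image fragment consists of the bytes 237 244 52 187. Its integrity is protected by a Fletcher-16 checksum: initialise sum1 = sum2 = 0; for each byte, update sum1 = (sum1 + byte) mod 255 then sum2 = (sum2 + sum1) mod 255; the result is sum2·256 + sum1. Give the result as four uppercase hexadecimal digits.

Running sums (mod 255):
  after byte 0 (237): sum1=237, sum2=237
  after byte 1 (244): sum1=226, sum2=208
  after byte 2 (52): sum1=23, sum2=231
  after byte 3 (187): sum1=210, sum2=186
Checksum = sum2·256 + sum1 = 186·256 + 210 = 47826 = 0xBAD2.

BAD2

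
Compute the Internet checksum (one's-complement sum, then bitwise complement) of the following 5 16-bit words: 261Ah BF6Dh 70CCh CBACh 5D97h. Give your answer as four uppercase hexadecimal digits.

One's-complement addition (fold any carry out of bit 15 back into bit 0):
  0x261A + 0xBF6D = 0x0E587
  0xE587 + 0x70CC = 0x15653 → wrap carry → 0x5654
  0x5654 + 0xCBAC = 0x12200 → wrap carry → 0x2201
  0x2201 + 0x5D97 = 0x07F98
One's-complement sum = 0x7F98.
Checksum = ~0x7F98 & 0xFFFF = 0x8067.

8067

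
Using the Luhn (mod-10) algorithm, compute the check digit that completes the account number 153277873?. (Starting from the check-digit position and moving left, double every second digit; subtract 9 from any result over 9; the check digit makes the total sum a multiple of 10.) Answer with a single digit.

Partial digits right→left: 3 7 8 7 7 2 3 5 1
Double every second digit counting from the check-digit position (so the 1st, 3rd, 5th, ... of the partial from the right).
  doubled (with −9 where >9): 6 7 5 6 2 → sum 26
  kept as-is: 7 7 2 5 → sum 21
Total = 26 + 21 = 47.
Check digit = (10 − (47 mod 10)) mod 10 = 3.

3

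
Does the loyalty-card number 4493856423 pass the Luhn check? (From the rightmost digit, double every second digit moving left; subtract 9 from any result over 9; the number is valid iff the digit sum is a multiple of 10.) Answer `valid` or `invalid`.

valid

From the right, keep odd positions and double even positions (subtract 9 from any doubled value over 9):
  doubled (positions 2,4,...): 4 3 7 9 8 → sum 31
  kept (positions 1,3,...): 3 4 5 3 4 → sum 19
Total = 50.
50 mod 10 = 0, so the number is valid.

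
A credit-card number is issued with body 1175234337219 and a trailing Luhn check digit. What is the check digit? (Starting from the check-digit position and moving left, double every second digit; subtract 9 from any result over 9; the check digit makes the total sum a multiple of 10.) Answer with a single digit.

2

Partial digits right→left: 9 1 2 7 3 3 4 3 2 5 7 1 1
Double every second digit counting from the check-digit position (so the 1st, 3rd, 5th, ... of the partial from the right).
  doubled (with −9 where >9): 9 4 6 8 4 5 2 → sum 38
  kept as-is: 1 7 3 3 5 1 → sum 20
Total = 38 + 20 = 58.
Check digit = (10 − (58 mod 10)) mod 10 = 2.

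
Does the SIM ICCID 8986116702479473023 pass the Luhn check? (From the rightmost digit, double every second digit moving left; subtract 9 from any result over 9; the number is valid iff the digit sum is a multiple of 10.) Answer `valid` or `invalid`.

invalid

From the right, keep odd positions and double even positions (subtract 9 from any doubled value over 9):
  doubled (positions 2,4,...): 4 6 8 5 4 5 2 3 9 → sum 46
  kept (positions 1,3,...): 3 0 7 9 4 0 6 1 8 8 → sum 46
Total = 92.
92 mod 10 = 2, so the number is invalid.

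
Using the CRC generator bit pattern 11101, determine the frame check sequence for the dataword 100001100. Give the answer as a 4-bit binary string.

1000

Append 4 zeros: 1000011000000. Divide by 11101 (XOR where the leading bit is 1):
  pos 0: 10000 XOR 11101 = 01101
  pos 1: 11011 XOR 11101 = 00110
  pos 3: 11010 XOR 11101 = 00111
  pos 5: 11100 XOR 11101 = 00001
Remainder (last 4 bits) = 1000. This is the CRC / FCS.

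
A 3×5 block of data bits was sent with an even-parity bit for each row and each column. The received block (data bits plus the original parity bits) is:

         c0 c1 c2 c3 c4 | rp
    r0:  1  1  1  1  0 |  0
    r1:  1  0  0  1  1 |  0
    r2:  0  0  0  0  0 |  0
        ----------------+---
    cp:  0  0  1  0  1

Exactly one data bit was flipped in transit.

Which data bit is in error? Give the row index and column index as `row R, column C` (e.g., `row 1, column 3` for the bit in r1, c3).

row 1, column 1

Recompute each row's even parity and compare to rp:
  r0: data parity 0, sent rp 0 → ok
  r1: data parity 1, sent rp 0 → mismatch
  r2: data parity 0, sent rp 0 → ok
Recompute each column's even parity and compare to cp:
  c0: data parity 0, sent cp 0 → ok
  c1: data parity 1, sent cp 0 → mismatch
  c2: data parity 1, sent cp 1 → ok
  c3: data parity 0, sent cp 0 → ok
  c4: data parity 1, sent cp 1 → ok
Exactly one row (r1) and one column (c1) fail → the flipped bit is at their intersection.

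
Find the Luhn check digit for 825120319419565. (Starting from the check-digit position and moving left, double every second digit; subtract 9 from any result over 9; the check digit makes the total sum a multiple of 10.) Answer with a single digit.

Partial digits right→left: 5 6 5 9 1 4 9 1 3 0 2 1 5 2 8
Double every second digit counting from the check-digit position (so the 1st, 3rd, 5th, ... of the partial from the right).
  doubled (with −9 where >9): 1 1 2 9 6 4 1 7 → sum 31
  kept as-is: 6 9 4 1 0 1 2 → sum 23
Total = 31 + 23 = 54.
Check digit = (10 − (54 mod 10)) mod 10 = 6.

6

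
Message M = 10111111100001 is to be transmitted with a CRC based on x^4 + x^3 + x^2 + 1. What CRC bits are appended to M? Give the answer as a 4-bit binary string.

1110

Append 4 zeros: 101111111000010000. Divide by 11101 (XOR where the leading bit is 1):
  pos 0: 10111 XOR 11101 = 01010
  pos 1: 10101 XOR 11101 = 01000
  pos 2: 10001 XOR 11101 = 01100
  pos 3: 11001 XOR 11101 = 00100
  pos 5: 10010 XOR 11101 = 01111
  pos 6: 11110 XOR 11101 = 00011
  pos 9: 11001 XOR 11101 = 00100
  pos 11: 10000 XOR 11101 = 01101
  pos 12: 11010 XOR 11101 = 00111
Remainder (last 4 bits) = 1110. This is the CRC / FCS.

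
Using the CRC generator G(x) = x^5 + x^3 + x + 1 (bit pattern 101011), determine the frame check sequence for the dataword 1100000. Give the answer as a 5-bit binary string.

11110

Append 5 zeros: 110000000000. Divide by 101011 (XOR where the leading bit is 1):
  pos 0: 110000 XOR 101011 = 011011
  pos 1: 110110 XOR 101011 = 011101
  pos 2: 111010 XOR 101011 = 010001
  pos 3: 100010 XOR 101011 = 001001
  pos 5: 100100 XOR 101011 = 001111
Remainder (last 5 bits) = 11110. This is the CRC / FCS.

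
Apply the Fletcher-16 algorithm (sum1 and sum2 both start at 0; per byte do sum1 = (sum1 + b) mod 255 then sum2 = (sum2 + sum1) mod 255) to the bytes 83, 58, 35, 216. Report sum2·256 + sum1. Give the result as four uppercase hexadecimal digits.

1B89

Running sums (mod 255):
  after byte 0 (83): sum1=83, sum2=83
  after byte 1 (58): sum1=141, sum2=224
  after byte 2 (35): sum1=176, sum2=145
  after byte 3 (216): sum1=137, sum2=27
Checksum = sum2·256 + sum1 = 27·256 + 137 = 7049 = 0x1B89.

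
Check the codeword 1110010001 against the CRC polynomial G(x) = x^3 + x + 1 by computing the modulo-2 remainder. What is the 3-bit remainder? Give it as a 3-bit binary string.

000

Modulo-2 division of 1110010001 by 1011:
  pos 0: 1110 XOR 1011 = 0101
  pos 1: 1010 XOR 1011 = 0001
  pos 4: 1100 XOR 1011 = 0111
  pos 5: 1110 XOR 1011 = 0101
  pos 6: 1011 XOR 1011 = 0000
Remainder = 000 (zero — the frame passes the CRC check).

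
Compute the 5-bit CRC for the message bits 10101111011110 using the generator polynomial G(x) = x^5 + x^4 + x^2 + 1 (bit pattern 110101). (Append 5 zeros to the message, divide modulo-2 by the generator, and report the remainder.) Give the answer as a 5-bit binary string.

Append 5 zeros: 1010111101111000000. Divide by 110101 (XOR where the leading bit is 1):
  pos 0: 101011 XOR 110101 = 011110
  pos 1: 111101 XOR 110101 = 001000
  pos 3: 100010 XOR 110101 = 010111
  pos 4: 101111 XOR 110101 = 011010
  pos 5: 110101 XOR 110101 = 000000
  pos 11: 110000 XOR 110101 = 000101
Remainder (last 5 bits) = 10100. This is the CRC / FCS.

10100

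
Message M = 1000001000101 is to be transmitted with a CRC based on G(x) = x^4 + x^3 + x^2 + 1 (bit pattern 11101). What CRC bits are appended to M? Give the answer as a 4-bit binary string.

1111

Append 4 zeros: 10000010001010000. Divide by 11101 (XOR where the leading bit is 1):
  pos 0: 10000 XOR 11101 = 01101
  pos 1: 11010 XOR 11101 = 00111
  pos 3: 11110 XOR 11101 = 00011
  pos 6: 11001 XOR 11101 = 00100
  pos 8: 10001 XOR 11101 = 01100
  pos 9: 11000 XOR 11101 = 00101
  pos 11: 10100 XOR 11101 = 01001
  pos 12: 10010 XOR 11101 = 01111
Remainder (last 4 bits) = 1111. This is the CRC / FCS.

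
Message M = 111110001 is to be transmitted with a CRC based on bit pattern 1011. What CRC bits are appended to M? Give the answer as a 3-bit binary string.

001

Append 3 zeros: 111110001000. Divide by 1011 (XOR where the leading bit is 1):
  pos 0: 1111 XOR 1011 = 0100
  pos 1: 1001 XOR 1011 = 0010
  pos 3: 1000 XOR 1011 = 0011
  pos 5: 1101 XOR 1011 = 0110
  pos 6: 1100 XOR 1011 = 0111
  pos 7: 1110 XOR 1011 = 0101
  pos 8: 1010 XOR 1011 = 0001
Remainder (last 3 bits) = 001. This is the CRC / FCS.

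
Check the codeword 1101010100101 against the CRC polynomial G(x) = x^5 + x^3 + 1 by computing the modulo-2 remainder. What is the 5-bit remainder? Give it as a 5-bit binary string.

01101

Modulo-2 division of 1101010100101 by 101001:
  pos 0: 110101 XOR 101001 = 011100
  pos 1: 111000 XOR 101001 = 010001
  pos 2: 100011 XOR 101001 = 001010
  pos 4: 101000 XOR 101001 = 000001
Remainder = 01101 (nonzero — an error is detected).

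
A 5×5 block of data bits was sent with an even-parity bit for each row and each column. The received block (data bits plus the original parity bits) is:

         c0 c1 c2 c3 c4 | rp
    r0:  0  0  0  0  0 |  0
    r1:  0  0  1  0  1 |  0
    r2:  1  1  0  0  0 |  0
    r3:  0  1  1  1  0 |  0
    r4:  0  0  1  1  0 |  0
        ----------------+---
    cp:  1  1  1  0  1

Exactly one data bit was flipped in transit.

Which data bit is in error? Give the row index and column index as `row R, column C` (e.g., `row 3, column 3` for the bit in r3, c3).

Recompute each row's even parity and compare to rp:
  r0: data parity 0, sent rp 0 → ok
  r1: data parity 0, sent rp 0 → ok
  r2: data parity 0, sent rp 0 → ok
  r3: data parity 1, sent rp 0 → mismatch
  r4: data parity 0, sent rp 0 → ok
Recompute each column's even parity and compare to cp:
  c0: data parity 1, sent cp 1 → ok
  c1: data parity 0, sent cp 1 → mismatch
  c2: data parity 1, sent cp 1 → ok
  c3: data parity 0, sent cp 0 → ok
  c4: data parity 1, sent cp 1 → ok
Exactly one row (r3) and one column (c1) fail → the flipped bit is at their intersection.

row 3, column 1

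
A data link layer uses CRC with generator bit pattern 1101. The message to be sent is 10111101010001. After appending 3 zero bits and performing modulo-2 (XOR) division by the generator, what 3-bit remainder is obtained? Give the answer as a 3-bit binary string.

111

Append 3 zeros: 10111101010001000. Divide by 1101 (XOR where the leading bit is 1):
  pos 0: 1011 XOR 1101 = 0110
  pos 1: 1101 XOR 1101 = 0000
  pos 5: 1010 XOR 1101 = 0111
  pos 6: 1111 XOR 1101 = 0010
  pos 8: 1000 XOR 1101 = 0101
  pos 9: 1010 XOR 1101 = 0111
  pos 10: 1111 XOR 1101 = 0010
  pos 12: 1000 XOR 1101 = 0101
  pos 13: 1010 XOR 1101 = 0111
Remainder (last 3 bits) = 111. This is the CRC / FCS.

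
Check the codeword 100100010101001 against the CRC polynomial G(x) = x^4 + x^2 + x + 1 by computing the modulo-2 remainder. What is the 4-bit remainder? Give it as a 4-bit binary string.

0000

Modulo-2 division of 100100010101001 by 10111:
  pos 0: 10010 XOR 10111 = 00101
  pos 2: 10100 XOR 10111 = 00011
  pos 5: 11101 XOR 10111 = 01010
  pos 6: 10100 XOR 10111 = 00011
  pos 9: 11100 XOR 10111 = 01011
  pos 10: 10111 XOR 10111 = 00000
Remainder = 0000 (zero — the frame passes the CRC check).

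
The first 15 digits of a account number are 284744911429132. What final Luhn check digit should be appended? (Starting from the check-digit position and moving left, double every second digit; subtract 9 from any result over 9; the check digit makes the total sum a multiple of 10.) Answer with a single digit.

3

Partial digits right→left: 2 3 1 9 2 4 1 1 9 4 4 7 4 8 2
Double every second digit counting from the check-digit position (so the 1st, 3rd, 5th, ... of the partial from the right).
  doubled (with −9 where >9): 4 2 4 2 9 8 8 4 → sum 41
  kept as-is: 3 9 4 1 4 7 8 → sum 36
Total = 41 + 36 = 77.
Check digit = (10 − (77 mod 10)) mod 10 = 3.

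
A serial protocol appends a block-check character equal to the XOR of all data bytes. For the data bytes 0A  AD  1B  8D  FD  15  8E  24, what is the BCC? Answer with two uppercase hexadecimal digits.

73

XOR the bytes together:
  start with 0x0A
  0x0A ⊕ 0xAD = 0xA7
  0xA7 ⊕ 0x1B = 0xBC
  0xBC ⊕ 0x8D = 0x31
  0x31 ⊕ 0xFD = 0xCC
  0xCC ⊕ 0x15 = 0xD9
  0xD9 ⊕ 0x8E = 0x57
  0x57 ⊕ 0x24 = 0x73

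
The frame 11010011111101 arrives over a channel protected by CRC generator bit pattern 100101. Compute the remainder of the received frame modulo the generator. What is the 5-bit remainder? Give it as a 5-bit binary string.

Modulo-2 division of 11010011111101 by 100101:
  pos 0: 110100 XOR 100101 = 010001
  pos 1: 100011 XOR 100101 = 000110
  pos 4: 110111 XOR 100101 = 010010
  pos 5: 100101 XOR 100101 = 000000
Remainder = 00101 (nonzero — an error is detected).

00101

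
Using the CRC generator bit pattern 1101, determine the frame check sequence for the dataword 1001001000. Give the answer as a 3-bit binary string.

001

Append 3 zeros: 1001001000000. Divide by 1101 (XOR where the leading bit is 1):
  pos 0: 1001 XOR 1101 = 0100
  pos 1: 1000 XOR 1101 = 0101
  pos 2: 1010 XOR 1101 = 0111
  pos 3: 1111 XOR 1101 = 0010
  pos 5: 1000 XOR 1101 = 0101
  pos 6: 1010 XOR 1101 = 0111
  pos 7: 1110 XOR 1101 = 0011
  pos 9: 1100 XOR 1101 = 0001
Remainder (last 3 bits) = 001. This is the CRC / FCS.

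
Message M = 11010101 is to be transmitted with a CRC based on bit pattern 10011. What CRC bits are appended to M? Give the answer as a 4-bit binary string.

Append 4 zeros: 110101010000. Divide by 10011 (XOR where the leading bit is 1):
  pos 0: 11010 XOR 10011 = 01001
  pos 1: 10011 XOR 10011 = 00000
  pos 7: 10000 XOR 10011 = 00011
Remainder (last 4 bits) = 0011. This is the CRC / FCS.

0011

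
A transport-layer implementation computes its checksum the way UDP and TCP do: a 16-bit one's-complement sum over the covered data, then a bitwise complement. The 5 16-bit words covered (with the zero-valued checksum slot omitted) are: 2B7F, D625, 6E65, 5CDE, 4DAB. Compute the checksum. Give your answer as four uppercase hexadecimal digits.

One's-complement addition (fold any carry out of bit 15 back into bit 0):
  0x2B7F + 0xD625 = 0x101A4 → wrap carry → 0x01A5
  0x01A5 + 0x6E65 = 0x0700A
  0x700A + 0x5CDE = 0x0CCE8
  0xCCE8 + 0x4DAB = 0x11A93 → wrap carry → 0x1A94
One's-complement sum = 0x1A94.
Checksum = ~0x1A94 & 0xFFFF = 0xE56B.

E56B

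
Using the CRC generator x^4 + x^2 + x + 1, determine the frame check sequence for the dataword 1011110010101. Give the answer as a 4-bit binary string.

1001

Append 4 zeros: 10111100101010000. Divide by 10111 (XOR where the leading bit is 1):
  pos 0: 10111 XOR 10111 = 00000
  pos 5: 10010 XOR 10111 = 00101
  pos 7: 10110 XOR 10111 = 00001
  pos 11: 11000 XOR 10111 = 01111
  pos 12: 11110 XOR 10111 = 01001
Remainder (last 4 bits) = 1001. This is the CRC / FCS.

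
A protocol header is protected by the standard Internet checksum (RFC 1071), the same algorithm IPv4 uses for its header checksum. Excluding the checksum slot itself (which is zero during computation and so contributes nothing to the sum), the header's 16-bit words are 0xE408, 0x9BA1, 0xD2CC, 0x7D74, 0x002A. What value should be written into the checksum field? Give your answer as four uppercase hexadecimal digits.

2FEA

One's-complement addition (fold any carry out of bit 15 back into bit 0):
  0xE408 + 0x9BA1 = 0x17FA9 → wrap carry → 0x7FAA
  0x7FAA + 0xD2CC = 0x15276 → wrap carry → 0x5277
  0x5277 + 0x7D74 = 0x0CFEB
  0xCFEB + 0x002A = 0x0D015
One's-complement sum = 0xD015.
Checksum = ~0xD015 & 0xFFFF = 0x2FEA.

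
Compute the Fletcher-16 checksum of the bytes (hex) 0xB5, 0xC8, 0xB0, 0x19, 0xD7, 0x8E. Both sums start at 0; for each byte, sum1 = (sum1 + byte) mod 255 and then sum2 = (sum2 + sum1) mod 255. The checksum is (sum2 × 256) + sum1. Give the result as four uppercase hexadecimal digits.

7AAE

Running sums (mod 255):
  after byte 0 (0xB5): sum1=181, sum2=181
  after byte 1 (0xC8): sum1=126, sum2=52
  after byte 2 (0xB0): sum1=47, sum2=99
  after byte 3 (0x19): sum1=72, sum2=171
  after byte 4 (0xD7): sum1=32, sum2=203
  after byte 5 (0x8E): sum1=174, sum2=122
Checksum = sum2·256 + sum1 = 122·256 + 174 = 31406 = 0x7AAE.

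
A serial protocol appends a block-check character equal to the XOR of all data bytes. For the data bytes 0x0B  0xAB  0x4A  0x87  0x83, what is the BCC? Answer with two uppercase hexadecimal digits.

XOR the bytes together:
  start with 0x0B
  0x0B ⊕ 0xAB = 0xA0
  0xA0 ⊕ 0x4A = 0xEA
  0xEA ⊕ 0x87 = 0x6D
  0x6D ⊕ 0x83 = 0xEE

EE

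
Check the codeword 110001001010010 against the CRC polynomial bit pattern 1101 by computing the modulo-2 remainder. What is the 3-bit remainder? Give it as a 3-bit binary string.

000

Modulo-2 division of 110001001010010 by 1101:
  pos 0: 1100 XOR 1101 = 0001
  pos 3: 1010 XOR 1101 = 0111
  pos 4: 1110 XOR 1101 = 0011
  pos 6: 1110 XOR 1101 = 0011
  pos 8: 1110 XOR 1101 = 0011
  pos 10: 1101 XOR 1101 = 0000
Remainder = 000 (zero — the frame passes the CRC check).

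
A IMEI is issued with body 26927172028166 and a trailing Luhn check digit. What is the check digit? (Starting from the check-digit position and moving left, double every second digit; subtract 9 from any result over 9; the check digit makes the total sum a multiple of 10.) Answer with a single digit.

Partial digits right→left: 6 6 1 8 2 0 2 7 1 7 2 9 6 2
Double every second digit counting from the check-digit position (so the 1st, 3rd, 5th, ... of the partial from the right).
  doubled (with −9 where >9): 3 2 4 4 2 4 3 → sum 22
  kept as-is: 6 8 0 7 7 9 2 → sum 39
Total = 22 + 39 = 61.
Check digit = (10 − (61 mod 10)) mod 10 = 9.

9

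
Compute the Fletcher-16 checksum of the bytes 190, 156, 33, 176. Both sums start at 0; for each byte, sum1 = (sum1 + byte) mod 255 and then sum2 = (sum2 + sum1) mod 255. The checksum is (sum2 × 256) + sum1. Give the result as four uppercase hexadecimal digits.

C32D

Running sums (mod 255):
  after byte 0 (190): sum1=190, sum2=190
  after byte 1 (156): sum1=91, sum2=26
  after byte 2 (33): sum1=124, sum2=150
  after byte 3 (176): sum1=45, sum2=195
Checksum = sum2·256 + sum1 = 195·256 + 45 = 49965 = 0xC32D.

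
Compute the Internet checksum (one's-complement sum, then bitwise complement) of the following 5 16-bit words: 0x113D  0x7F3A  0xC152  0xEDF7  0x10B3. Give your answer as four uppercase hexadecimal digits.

One's-complement addition (fold any carry out of bit 15 back into bit 0):
  0x113D + 0x7F3A = 0x09077
  0x9077 + 0xC152 = 0x151C9 → wrap carry → 0x51CA
  0x51CA + 0xEDF7 = 0x13FC1 → wrap carry → 0x3FC2
  0x3FC2 + 0x10B3 = 0x05075
One's-complement sum = 0x5075.
Checksum = ~0x5075 & 0xFFFF = 0xAF8A.

AF8A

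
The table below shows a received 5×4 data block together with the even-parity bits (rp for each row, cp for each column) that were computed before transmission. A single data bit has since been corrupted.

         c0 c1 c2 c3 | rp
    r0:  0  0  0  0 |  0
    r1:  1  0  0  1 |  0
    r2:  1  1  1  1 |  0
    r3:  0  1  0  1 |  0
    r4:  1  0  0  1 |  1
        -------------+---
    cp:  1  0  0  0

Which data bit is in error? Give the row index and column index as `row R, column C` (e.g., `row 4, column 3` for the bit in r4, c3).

Recompute each row's even parity and compare to rp:
  r0: data parity 0, sent rp 0 → ok
  r1: data parity 0, sent rp 0 → ok
  r2: data parity 0, sent rp 0 → ok
  r3: data parity 0, sent rp 0 → ok
  r4: data parity 0, sent rp 1 → mismatch
Recompute each column's even parity and compare to cp:
  c0: data parity 1, sent cp 1 → ok
  c1: data parity 0, sent cp 0 → ok
  c2: data parity 1, sent cp 0 → mismatch
  c3: data parity 0, sent cp 0 → ok
Exactly one row (r4) and one column (c2) fail → the flipped bit is at their intersection.

row 4, column 2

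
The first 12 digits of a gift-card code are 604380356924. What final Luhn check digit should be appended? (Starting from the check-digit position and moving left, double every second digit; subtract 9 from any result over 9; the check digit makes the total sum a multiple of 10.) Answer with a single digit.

7

Partial digits right→left: 4 2 9 6 5 3 0 8 3 4 0 6
Double every second digit counting from the check-digit position (so the 1st, 3rd, 5th, ... of the partial from the right).
  doubled (with −9 where >9): 8 9 1 0 6 0 → sum 24
  kept as-is: 2 6 3 8 4 6 → sum 29
Total = 24 + 29 = 53.
Check digit = (10 − (53 mod 10)) mod 10 = 7.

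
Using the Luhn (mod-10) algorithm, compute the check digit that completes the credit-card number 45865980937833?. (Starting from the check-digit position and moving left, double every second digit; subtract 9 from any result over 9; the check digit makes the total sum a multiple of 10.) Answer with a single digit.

Partial digits right→left: 3 3 8 7 3 9 0 8 9 5 6 8 5 4
Double every second digit counting from the check-digit position (so the 1st, 3rd, 5th, ... of the partial from the right).
  doubled (with −9 where >9): 6 7 6 0 9 3 1 → sum 32
  kept as-is: 3 7 9 8 5 8 4 → sum 44
Total = 32 + 44 = 76.
Check digit = (10 − (76 mod 10)) mod 10 = 4.

4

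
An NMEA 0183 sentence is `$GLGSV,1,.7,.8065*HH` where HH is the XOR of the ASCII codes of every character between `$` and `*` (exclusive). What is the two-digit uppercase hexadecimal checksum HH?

68

XOR the ASCII codes of the payload characters:
  'G' = 0x47 → acc = 0x47
  'L' = 0x4C → acc = 0x0B
  'G' = 0x47 → acc = 0x4C
  'S' = 0x53 → acc = 0x1F
  'V' = 0x56 → acc = 0x49
  ',' = 0x2C → acc = 0x65
  '1' = 0x31 → acc = 0x54
  ',' = 0x2C → acc = 0x78
  '.' = 0x2E → acc = 0x56
  '7' = 0x37 → acc = 0x61
  ',' = 0x2C → acc = 0x4D
  '.' = 0x2E → acc = 0x63
  '8' = 0x38 → acc = 0x5B
  '0' = 0x30 → acc = 0x6B
  '6' = 0x36 → acc = 0x5D
  '5' = 0x35 → acc = 0x68
Checksum = 0x68.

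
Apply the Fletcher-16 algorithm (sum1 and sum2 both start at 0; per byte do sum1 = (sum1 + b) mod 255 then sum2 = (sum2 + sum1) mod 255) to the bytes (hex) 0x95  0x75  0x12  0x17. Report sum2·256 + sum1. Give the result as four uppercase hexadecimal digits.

Running sums (mod 255):
  after byte 0 (0x95): sum1=149, sum2=149
  after byte 1 (0x75): sum1=11, sum2=160
  after byte 2 (0x12): sum1=29, sum2=189
  after byte 3 (0x17): sum1=52, sum2=241
Checksum = sum2·256 + sum1 = 241·256 + 52 = 61748 = 0xF134.

F134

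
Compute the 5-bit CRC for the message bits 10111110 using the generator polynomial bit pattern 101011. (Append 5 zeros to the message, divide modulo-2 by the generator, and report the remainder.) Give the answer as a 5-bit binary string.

01010

Append 5 zeros: 1011111000000. Divide by 101011 (XOR where the leading bit is 1):
  pos 0: 101111 XOR 101011 = 000100
  pos 3: 100100 XOR 101011 = 001111
  pos 5: 111100 XOR 101011 = 010111
  pos 6: 101110 XOR 101011 = 000101
Remainder (last 5 bits) = 01010. This is the CRC / FCS.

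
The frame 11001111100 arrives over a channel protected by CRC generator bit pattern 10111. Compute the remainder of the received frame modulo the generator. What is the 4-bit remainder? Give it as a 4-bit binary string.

Modulo-2 division of 11001111100 by 10111:
  pos 0: 11001 XOR 10111 = 01110
  pos 1: 11101 XOR 10111 = 01010
  pos 2: 10101 XOR 10111 = 00010
  pos 5: 10110 XOR 10111 = 00001
Remainder = 0010 (nonzero — an error is detected).

0010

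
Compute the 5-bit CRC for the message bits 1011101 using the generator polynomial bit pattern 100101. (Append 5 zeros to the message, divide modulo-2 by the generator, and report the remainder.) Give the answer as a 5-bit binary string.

00001

Append 5 zeros: 101110100000. Divide by 100101 (XOR where the leading bit is 1):
  pos 0: 101110 XOR 100101 = 001011
  pos 2: 101110 XOR 100101 = 001011
  pos 4: 101100 XOR 100101 = 001001
  pos 6: 100100 XOR 100101 = 000001
Remainder (last 5 bits) = 00001. This is the CRC / FCS.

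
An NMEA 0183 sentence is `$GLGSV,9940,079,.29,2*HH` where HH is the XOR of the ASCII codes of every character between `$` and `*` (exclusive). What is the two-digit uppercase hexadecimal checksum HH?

64

XOR the ASCII codes of the payload characters:
  'G' = 0x47 → acc = 0x47
  'L' = 0x4C → acc = 0x0B
  'G' = 0x47 → acc = 0x4C
  'S' = 0x53 → acc = 0x1F
  'V' = 0x56 → acc = 0x49
  ',' = 0x2C → acc = 0x65
  '9' = 0x39 → acc = 0x5C
  '9' = 0x39 → acc = 0x65
  '4' = 0x34 → acc = 0x51
  '0' = 0x30 → acc = 0x61
  ',' = 0x2C → acc = 0x4D
  '0' = 0x30 → acc = 0x7D
  '7' = 0x37 → acc = 0x4A
  '9' = 0x39 → acc = 0x73
  ',' = 0x2C → acc = 0x5F
  '.' = 0x2E → acc = 0x71
  '2' = 0x32 → acc = 0x43
  '9' = 0x39 → acc = 0x7A
  ',' = 0x2C → acc = 0x56
  '2' = 0x32 → acc = 0x64
Checksum = 0x64.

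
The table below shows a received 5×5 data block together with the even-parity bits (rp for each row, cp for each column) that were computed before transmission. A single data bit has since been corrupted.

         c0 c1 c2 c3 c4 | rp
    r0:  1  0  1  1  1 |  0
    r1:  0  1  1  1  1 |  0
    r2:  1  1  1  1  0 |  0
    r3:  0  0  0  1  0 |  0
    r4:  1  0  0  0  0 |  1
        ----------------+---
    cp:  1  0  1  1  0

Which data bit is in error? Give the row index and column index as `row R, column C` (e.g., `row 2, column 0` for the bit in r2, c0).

row 3, column 3

Recompute each row's even parity and compare to rp:
  r0: data parity 0, sent rp 0 → ok
  r1: data parity 0, sent rp 0 → ok
  r2: data parity 0, sent rp 0 → ok
  r3: data parity 1, sent rp 0 → mismatch
  r4: data parity 1, sent rp 1 → ok
Recompute each column's even parity and compare to cp:
  c0: data parity 1, sent cp 1 → ok
  c1: data parity 0, sent cp 0 → ok
  c2: data parity 1, sent cp 1 → ok
  c3: data parity 0, sent cp 1 → mismatch
  c4: data parity 0, sent cp 0 → ok
Exactly one row (r3) and one column (c3) fail → the flipped bit is at their intersection.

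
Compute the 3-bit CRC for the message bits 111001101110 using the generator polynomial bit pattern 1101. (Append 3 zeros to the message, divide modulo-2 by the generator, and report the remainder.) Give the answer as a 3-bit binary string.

Append 3 zeros: 111001101110000. Divide by 1101 (XOR where the leading bit is 1):
  pos 0: 1110 XOR 1101 = 0011
  pos 2: 1101 XOR 1101 = 0000
  pos 6: 1011 XOR 1101 = 0110
  pos 7: 1101 XOR 1101 = 0000
Remainder (last 3 bits) = 000. This is the CRC / FCS.

000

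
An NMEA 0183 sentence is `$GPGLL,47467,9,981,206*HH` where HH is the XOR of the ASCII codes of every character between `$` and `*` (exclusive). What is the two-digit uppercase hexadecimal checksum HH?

XOR the ASCII codes of the payload characters:
  'G' = 0x47 → acc = 0x47
  'P' = 0x50 → acc = 0x17
  'G' = 0x47 → acc = 0x50
  'L' = 0x4C → acc = 0x1C
  'L' = 0x4C → acc = 0x50
  ',' = 0x2C → acc = 0x7C
  '4' = 0x34 → acc = 0x48
  '7' = 0x37 → acc = 0x7F
  '4' = 0x34 → acc = 0x4B
  '6' = 0x36 → acc = 0x7D
  '7' = 0x37 → acc = 0x4A
  ',' = 0x2C → acc = 0x66
  '9' = 0x39 → acc = 0x5F
  ',' = 0x2C → acc = 0x73
  '9' = 0x39 → acc = 0x4A
  '8' = 0x38 → acc = 0x72
  '1' = 0x31 → acc = 0x43
  ',' = 0x2C → acc = 0x6F
  '2' = 0x32 → acc = 0x5D
  '0' = 0x30 → acc = 0x6D
  '6' = 0x36 → acc = 0x5B
Checksum = 0x5B.

5B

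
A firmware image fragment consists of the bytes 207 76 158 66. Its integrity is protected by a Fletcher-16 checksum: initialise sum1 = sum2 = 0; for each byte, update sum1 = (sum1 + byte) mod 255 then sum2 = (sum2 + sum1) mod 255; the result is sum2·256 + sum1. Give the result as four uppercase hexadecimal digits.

A3FC

Running sums (mod 255):
  after byte 0 (207): sum1=207, sum2=207
  after byte 1 (76): sum1=28, sum2=235
  after byte 2 (158): sum1=186, sum2=166
  after byte 3 (66): sum1=252, sum2=163
Checksum = sum2·256 + sum1 = 163·256 + 252 = 41980 = 0xA3FC.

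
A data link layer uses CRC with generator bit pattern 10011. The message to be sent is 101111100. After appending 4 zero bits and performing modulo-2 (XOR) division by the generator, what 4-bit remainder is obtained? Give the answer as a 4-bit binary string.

0000

Append 4 zeros: 1011111000000. Divide by 10011 (XOR where the leading bit is 1):
  pos 0: 10111 XOR 10011 = 00100
  pos 2: 10011 XOR 10011 = 00000
Remainder (last 4 bits) = 0000. This is the CRC / FCS.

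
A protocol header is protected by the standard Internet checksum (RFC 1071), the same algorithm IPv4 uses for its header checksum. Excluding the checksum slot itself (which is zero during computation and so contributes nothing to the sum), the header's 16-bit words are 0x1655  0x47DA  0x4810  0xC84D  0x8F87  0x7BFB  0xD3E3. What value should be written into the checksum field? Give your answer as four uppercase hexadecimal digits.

One's-complement addition (fold any carry out of bit 15 back into bit 0):
  0x1655 + 0x47DA = 0x05E2F
  0x5E2F + 0x4810 = 0x0A63F
  0xA63F + 0xC84D = 0x16E8C → wrap carry → 0x6E8D
  0x6E8D + 0x8F87 = 0x0FE14
  0xFE14 + 0x7BFB = 0x17A0F → wrap carry → 0x7A10
  0x7A10 + 0xD3E3 = 0x14DF3 → wrap carry → 0x4DF4
One's-complement sum = 0x4DF4.
Checksum = ~0x4DF4 & 0xFFFF = 0xB20B.

B20B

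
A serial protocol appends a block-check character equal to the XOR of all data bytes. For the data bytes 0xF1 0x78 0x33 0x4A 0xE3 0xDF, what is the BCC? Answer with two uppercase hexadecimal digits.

CC

XOR the bytes together:
  start with 0xF1
  0xF1 ⊕ 0x78 = 0x89
  0x89 ⊕ 0x33 = 0xBA
  0xBA ⊕ 0x4A = 0xF0
  0xF0 ⊕ 0xE3 = 0x13
  0x13 ⊕ 0xDF = 0xCC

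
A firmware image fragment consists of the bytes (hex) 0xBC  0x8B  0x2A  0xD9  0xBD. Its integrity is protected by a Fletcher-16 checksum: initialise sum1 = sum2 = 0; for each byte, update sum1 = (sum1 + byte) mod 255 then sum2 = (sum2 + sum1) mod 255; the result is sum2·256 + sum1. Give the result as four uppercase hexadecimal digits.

Running sums (mod 255):
  after byte 0 (0xBC): sum1=188, sum2=188
  after byte 1 (0x8B): sum1=72, sum2=5
  after byte 2 (0x2A): sum1=114, sum2=119
  after byte 3 (0xD9): sum1=76, sum2=195
  after byte 4 (0xBD): sum1=10, sum2=205
Checksum = sum2·256 + sum1 = 205·256 + 10 = 52490 = 0xCD0A.

CD0A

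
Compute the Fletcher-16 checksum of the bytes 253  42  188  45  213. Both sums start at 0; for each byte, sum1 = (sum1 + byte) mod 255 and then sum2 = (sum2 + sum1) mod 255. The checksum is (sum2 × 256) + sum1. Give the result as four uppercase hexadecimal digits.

05E7

Running sums (mod 255):
  after byte 0 (253): sum1=253, sum2=253
  after byte 1 (42): sum1=40, sum2=38
  after byte 2 (188): sum1=228, sum2=11
  after byte 3 (45): sum1=18, sum2=29
  after byte 4 (213): sum1=231, sum2=5
Checksum = sum2·256 + sum1 = 5·256 + 231 = 1511 = 0x05E7.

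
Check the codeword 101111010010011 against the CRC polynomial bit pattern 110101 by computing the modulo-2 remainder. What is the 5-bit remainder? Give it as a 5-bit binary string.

01110

Modulo-2 division of 101111010010011 by 110101:
  pos 0: 101111 XOR 110101 = 011010
  pos 1: 110100 XOR 110101 = 000001
  pos 6: 110010 XOR 110101 = 000111
  pos 9: 111011 XOR 110101 = 001110
Remainder = 01110 (nonzero — an error is detected).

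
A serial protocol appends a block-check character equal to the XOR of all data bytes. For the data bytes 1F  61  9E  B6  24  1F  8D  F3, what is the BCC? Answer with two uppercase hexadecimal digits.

XOR the bytes together:
  start with 0x1F
  0x1F ⊕ 0x61 = 0x7E
  0x7E ⊕ 0x9E = 0xE0
  0xE0 ⊕ 0xB6 = 0x56
  0x56 ⊕ 0x24 = 0x72
  0x72 ⊕ 0x1F = 0x6D
  0x6D ⊕ 0x8D = 0xE0
  0xE0 ⊕ 0xF3 = 0x13

13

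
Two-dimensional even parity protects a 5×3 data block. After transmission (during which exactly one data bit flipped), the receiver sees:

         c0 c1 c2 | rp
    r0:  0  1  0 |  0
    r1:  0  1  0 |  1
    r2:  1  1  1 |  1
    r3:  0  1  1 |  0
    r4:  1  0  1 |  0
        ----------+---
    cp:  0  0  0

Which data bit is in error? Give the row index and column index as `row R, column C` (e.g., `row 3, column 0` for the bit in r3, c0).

row 0, column 2

Recompute each row's even parity and compare to rp:
  r0: data parity 1, sent rp 0 → mismatch
  r1: data parity 1, sent rp 1 → ok
  r2: data parity 1, sent rp 1 → ok
  r3: data parity 0, sent rp 0 → ok
  r4: data parity 0, sent rp 0 → ok
Recompute each column's even parity and compare to cp:
  c0: data parity 0, sent cp 0 → ok
  c1: data parity 0, sent cp 0 → ok
  c2: data parity 1, sent cp 0 → mismatch
Exactly one row (r0) and one column (c2) fail → the flipped bit is at their intersection.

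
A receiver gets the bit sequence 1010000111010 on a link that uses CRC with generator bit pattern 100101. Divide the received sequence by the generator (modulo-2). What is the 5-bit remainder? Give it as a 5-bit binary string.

Modulo-2 division of 1010000111010 by 100101:
  pos 0: 101000 XOR 100101 = 001101
  pos 2: 110101 XOR 100101 = 010000
  pos 3: 100001 XOR 100101 = 000100
  pos 6: 100101 XOR 100101 = 000000
Remainder = 00000 (zero — the frame passes the CRC check).

00000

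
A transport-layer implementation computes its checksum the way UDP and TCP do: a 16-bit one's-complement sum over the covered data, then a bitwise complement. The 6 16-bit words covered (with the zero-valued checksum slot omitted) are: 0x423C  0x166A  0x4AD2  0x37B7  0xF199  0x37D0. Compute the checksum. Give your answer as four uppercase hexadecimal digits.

One's-complement addition (fold any carry out of bit 15 back into bit 0):
  0x423C + 0x166A = 0x058A6
  0x58A6 + 0x4AD2 = 0x0A378
  0xA378 + 0x37B7 = 0x0DB2F
  0xDB2F + 0xF199 = 0x1CCC8 → wrap carry → 0xCCC9
  0xCCC9 + 0x37D0 = 0x10499 → wrap carry → 0x049A
One's-complement sum = 0x049A.
Checksum = ~0x049A & 0xFFFF = 0xFB65.

FB65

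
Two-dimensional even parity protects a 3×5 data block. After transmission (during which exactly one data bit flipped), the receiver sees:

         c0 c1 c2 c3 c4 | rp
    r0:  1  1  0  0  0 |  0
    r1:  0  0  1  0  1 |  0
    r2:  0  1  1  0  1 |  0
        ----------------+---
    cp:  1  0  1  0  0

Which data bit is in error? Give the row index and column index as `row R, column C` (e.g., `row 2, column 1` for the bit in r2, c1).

row 2, column 2

Recompute each row's even parity and compare to rp:
  r0: data parity 0, sent rp 0 → ok
  r1: data parity 0, sent rp 0 → ok
  r2: data parity 1, sent rp 0 → mismatch
Recompute each column's even parity and compare to cp:
  c0: data parity 1, sent cp 1 → ok
  c1: data parity 0, sent cp 0 → ok
  c2: data parity 0, sent cp 1 → mismatch
  c3: data parity 0, sent cp 0 → ok
  c4: data parity 0, sent cp 0 → ok
Exactly one row (r2) and one column (c2) fail → the flipped bit is at their intersection.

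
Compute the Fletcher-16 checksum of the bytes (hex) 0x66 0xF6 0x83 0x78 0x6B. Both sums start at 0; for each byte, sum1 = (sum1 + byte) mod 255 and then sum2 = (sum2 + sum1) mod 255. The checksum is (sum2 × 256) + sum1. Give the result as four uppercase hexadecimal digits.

Running sums (mod 255):
  after byte 0 (0x66): sum1=102, sum2=102
  after byte 1 (0xF6): sum1=93, sum2=195
  after byte 2 (0x83): sum1=224, sum2=164
  after byte 3 (0x78): sum1=89, sum2=253
  after byte 4 (0x6B): sum1=196, sum2=194
Checksum = sum2·256 + sum1 = 194·256 + 196 = 49860 = 0xC2C4.

C2C4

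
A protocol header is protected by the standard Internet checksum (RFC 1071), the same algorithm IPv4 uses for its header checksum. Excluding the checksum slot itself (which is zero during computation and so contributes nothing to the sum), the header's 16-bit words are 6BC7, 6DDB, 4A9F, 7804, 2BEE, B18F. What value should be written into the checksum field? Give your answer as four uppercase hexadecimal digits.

One's-complement addition (fold any carry out of bit 15 back into bit 0):
  0x6BC7 + 0x6DDB = 0x0D9A2
  0xD9A2 + 0x4A9F = 0x12441 → wrap carry → 0x2442
  0x2442 + 0x7804 = 0x09C46
  0x9C46 + 0x2BEE = 0x0C834
  0xC834 + 0xB18F = 0x179C3 → wrap carry → 0x79C4
One's-complement sum = 0x79C4.
Checksum = ~0x79C4 & 0xFFFF = 0x863B.

863B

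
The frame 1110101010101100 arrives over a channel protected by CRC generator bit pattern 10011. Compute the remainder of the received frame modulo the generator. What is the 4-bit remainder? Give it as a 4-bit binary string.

Modulo-2 division of 1110101010101100 by 10011:
  pos 0: 11101 XOR 10011 = 01110
  pos 1: 11100 XOR 10011 = 01111
  pos 2: 11111 XOR 10011 = 01100
  pos 3: 11000 XOR 10011 = 01011
  pos 4: 10111 XOR 10011 = 00100
  pos 6: 10001 XOR 10011 = 00010
  pos 9: 10011 XOR 10011 = 00000
Remainder = 0000 (zero — the frame passes the CRC check).

0000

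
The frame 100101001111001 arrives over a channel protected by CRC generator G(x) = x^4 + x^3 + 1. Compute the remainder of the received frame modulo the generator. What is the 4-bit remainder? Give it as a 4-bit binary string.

Modulo-2 division of 100101001111001 by 11001:
  pos 0: 10010 XOR 11001 = 01011
  pos 1: 10111 XOR 11001 = 01110
  pos 2: 11100 XOR 11001 = 00101
  pos 4: 10101 XOR 11001 = 01100
  pos 5: 11001 XOR 11001 = 00000
  pos 10: 11001 XOR 11001 = 00000
Remainder = 0000 (zero — the frame passes the CRC check).

0000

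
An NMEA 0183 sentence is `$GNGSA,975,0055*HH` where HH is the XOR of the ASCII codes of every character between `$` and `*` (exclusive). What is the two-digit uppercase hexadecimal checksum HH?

XOR the ASCII codes of the payload characters:
  'G' = 0x47 → acc = 0x47
  'N' = 0x4E → acc = 0x09
  'G' = 0x47 → acc = 0x4E
  'S' = 0x53 → acc = 0x1D
  'A' = 0x41 → acc = 0x5C
  ',' = 0x2C → acc = 0x70
  '9' = 0x39 → acc = 0x49
  '7' = 0x37 → acc = 0x7E
  '5' = 0x35 → acc = 0x4B
  ',' = 0x2C → acc = 0x67
  '0' = 0x30 → acc = 0x57
  '0' = 0x30 → acc = 0x67
  '5' = 0x35 → acc = 0x52
  '5' = 0x35 → acc = 0x67
Checksum = 0x67.

67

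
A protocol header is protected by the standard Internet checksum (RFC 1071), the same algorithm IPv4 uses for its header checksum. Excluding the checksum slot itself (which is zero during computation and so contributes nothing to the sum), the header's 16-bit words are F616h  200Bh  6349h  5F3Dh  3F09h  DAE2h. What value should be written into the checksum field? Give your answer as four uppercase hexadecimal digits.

0D6B

One's-complement addition (fold any carry out of bit 15 back into bit 0):
  0xF616 + 0x200B = 0x11621 → wrap carry → 0x1622
  0x1622 + 0x6349 = 0x0796B
  0x796B + 0x5F3D = 0x0D8A8
  0xD8A8 + 0x3F09 = 0x117B1 → wrap carry → 0x17B2
  0x17B2 + 0xDAE2 = 0x0F294
One's-complement sum = 0xF294.
Checksum = ~0xF294 & 0xFFFF = 0x0D6B.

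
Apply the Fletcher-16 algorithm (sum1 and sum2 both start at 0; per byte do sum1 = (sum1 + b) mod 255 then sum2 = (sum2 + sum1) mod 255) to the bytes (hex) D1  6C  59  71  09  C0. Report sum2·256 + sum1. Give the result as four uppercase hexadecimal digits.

Running sums (mod 255):
  after byte 0 (D1): sum1=209, sum2=209
  after byte 1 (6C): sum1=62, sum2=16
  after byte 2 (59): sum1=151, sum2=167
  after byte 3 (71): sum1=9, sum2=176
  after byte 4 (09): sum1=18, sum2=194
  after byte 5 (C0): sum1=210, sum2=149
Checksum = sum2·256 + sum1 = 149·256 + 210 = 38354 = 0x95D2.

95D2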